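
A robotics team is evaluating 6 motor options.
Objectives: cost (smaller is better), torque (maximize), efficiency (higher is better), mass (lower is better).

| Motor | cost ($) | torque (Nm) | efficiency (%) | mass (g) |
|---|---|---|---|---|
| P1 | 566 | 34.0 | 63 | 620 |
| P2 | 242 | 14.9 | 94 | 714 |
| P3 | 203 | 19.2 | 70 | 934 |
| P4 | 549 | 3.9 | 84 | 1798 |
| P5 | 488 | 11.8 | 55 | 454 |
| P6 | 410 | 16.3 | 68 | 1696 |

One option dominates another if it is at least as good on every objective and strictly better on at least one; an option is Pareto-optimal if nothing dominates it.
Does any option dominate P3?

P1: worse on cost (566 vs 203).
P2: worse on cost (242 vs 203).
P4: worse on cost (549 vs 203).
P5: worse on cost (488 vs 203).
P6: worse on cost (410 vs 203).
No option is at least as good as P3 on every objective and strictly better on one.

No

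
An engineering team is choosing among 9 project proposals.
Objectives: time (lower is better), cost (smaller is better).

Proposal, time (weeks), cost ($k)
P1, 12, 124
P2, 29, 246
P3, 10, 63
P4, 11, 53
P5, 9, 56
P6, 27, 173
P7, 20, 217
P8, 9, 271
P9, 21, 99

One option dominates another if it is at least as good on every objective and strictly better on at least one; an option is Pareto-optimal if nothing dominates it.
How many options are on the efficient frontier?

P1: dominated by P3 (time 10≤12, cost 63≤124).
P2: dominated by P1 (time 12≤29, cost 124≤246).
P3: dominated by P5 (time 9≤10, cost 56≤63).
P4: not dominated (best cost).
P5: not dominated.
P6: dominated by P1 (time 12≤27, cost 124≤173).
P7: dominated by P1 (time 12≤20, cost 124≤217).
P8: dominated by P5 (time 9≤9, cost 56≤271).
P9: dominated by P3 (time 10≤21, cost 63≤99).
Pareto-optimal: P4, P5 → 2.

2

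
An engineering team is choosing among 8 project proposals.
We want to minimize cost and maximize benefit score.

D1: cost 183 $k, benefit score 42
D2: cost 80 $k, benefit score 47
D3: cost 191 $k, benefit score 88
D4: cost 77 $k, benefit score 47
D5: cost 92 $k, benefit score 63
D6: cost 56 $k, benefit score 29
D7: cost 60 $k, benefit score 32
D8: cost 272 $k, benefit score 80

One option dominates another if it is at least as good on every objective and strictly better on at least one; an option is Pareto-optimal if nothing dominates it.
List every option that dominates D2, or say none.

D4: cost 77≤80, benefit score 47≥47 — dominates D2.
Others (D1, D3, D5, D6, D7, D8) are each worse than D2 on at least one objective.

D4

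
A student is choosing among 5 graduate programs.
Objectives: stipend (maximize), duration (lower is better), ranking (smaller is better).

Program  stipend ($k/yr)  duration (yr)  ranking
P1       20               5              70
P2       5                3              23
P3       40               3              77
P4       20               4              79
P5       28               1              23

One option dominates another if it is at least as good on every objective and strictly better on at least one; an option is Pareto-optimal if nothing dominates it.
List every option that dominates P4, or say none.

P3: stipend 40≥20, duration 3≤4, ranking 77≤79 — dominates P4.
P5: stipend 28≥20, duration 1≤4, ranking 23≤79 — dominates P4.
Others (P1, P2) are each worse than P4 on at least one objective.

P3, P5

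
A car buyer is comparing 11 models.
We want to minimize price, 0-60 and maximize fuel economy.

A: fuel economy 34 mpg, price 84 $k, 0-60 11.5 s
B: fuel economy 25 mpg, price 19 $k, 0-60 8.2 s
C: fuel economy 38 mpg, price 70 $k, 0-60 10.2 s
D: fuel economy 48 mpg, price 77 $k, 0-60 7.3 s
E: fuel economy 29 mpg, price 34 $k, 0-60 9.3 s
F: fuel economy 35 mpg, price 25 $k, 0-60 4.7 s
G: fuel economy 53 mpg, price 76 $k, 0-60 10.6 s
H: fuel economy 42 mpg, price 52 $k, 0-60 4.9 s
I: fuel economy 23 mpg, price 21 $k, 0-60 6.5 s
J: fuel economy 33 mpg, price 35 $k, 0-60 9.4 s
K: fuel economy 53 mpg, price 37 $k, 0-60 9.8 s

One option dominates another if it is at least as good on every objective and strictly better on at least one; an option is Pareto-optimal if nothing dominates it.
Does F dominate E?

Yes

F vs E: fuel economy 35≥29, price 25≤34, 0-60 4.7≤9.3 — F is at least as good on every objective with at least one strict improvement.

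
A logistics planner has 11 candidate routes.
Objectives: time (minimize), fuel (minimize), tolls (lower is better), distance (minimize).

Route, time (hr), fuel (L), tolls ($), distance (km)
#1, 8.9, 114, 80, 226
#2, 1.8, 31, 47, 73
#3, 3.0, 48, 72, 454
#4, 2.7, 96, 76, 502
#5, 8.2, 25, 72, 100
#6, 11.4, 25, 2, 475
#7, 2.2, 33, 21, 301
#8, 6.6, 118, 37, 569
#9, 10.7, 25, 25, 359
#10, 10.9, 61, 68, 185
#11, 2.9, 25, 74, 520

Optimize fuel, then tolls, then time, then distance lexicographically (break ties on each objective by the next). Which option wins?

First minimize fuel: best is 25, kept {#5, #6, #9, #11}.
Then minimize tolls: best is 2, kept {#6}.

#6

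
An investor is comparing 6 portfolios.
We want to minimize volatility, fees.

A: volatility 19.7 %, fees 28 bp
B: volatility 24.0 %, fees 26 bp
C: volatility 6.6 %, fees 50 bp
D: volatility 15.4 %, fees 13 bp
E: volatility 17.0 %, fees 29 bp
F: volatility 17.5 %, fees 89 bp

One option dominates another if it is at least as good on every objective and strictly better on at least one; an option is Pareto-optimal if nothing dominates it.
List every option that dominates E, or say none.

D

D: volatility 15.4≤17.0, fees 13≤29 — dominates E.
Others (A, B, C, F) are each worse than E on at least one objective.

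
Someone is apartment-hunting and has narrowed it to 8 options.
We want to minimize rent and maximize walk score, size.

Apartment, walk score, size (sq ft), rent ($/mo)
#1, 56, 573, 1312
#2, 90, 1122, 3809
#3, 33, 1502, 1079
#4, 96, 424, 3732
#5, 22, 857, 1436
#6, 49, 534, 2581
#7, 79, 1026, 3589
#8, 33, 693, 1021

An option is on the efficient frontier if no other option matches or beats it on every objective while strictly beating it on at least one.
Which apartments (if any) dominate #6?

#1

#1: walk score 56≥49, size 573≥534, rent 1312≤2581 — dominates #6.
Others (#2, #3, #4, #5, #7, #8) are each worse than #6 on at least one objective.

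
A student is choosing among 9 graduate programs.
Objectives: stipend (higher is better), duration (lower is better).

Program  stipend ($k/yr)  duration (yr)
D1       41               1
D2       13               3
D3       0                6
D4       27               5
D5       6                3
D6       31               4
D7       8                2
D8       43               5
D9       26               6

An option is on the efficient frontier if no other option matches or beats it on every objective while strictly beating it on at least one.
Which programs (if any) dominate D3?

D1: stipend 41≥0, duration 1≤6 — dominates D3.
D2: stipend 13≥0, duration 3≤6 — dominates D3.
D4: stipend 27≥0, duration 5≤6 — dominates D3.
D5: stipend 6≥0, duration 3≤6 — dominates D3.
D6: stipend 31≥0, duration 4≤6 — dominates D3.
D7: stipend 8≥0, duration 2≤6 — dominates D3.
D8: stipend 43≥0, duration 5≤6 — dominates D3.
D9: stipend 26≥0, duration 6≤6 — dominates D3.

D1, D2, D4, D5, D6, D7, D8, D9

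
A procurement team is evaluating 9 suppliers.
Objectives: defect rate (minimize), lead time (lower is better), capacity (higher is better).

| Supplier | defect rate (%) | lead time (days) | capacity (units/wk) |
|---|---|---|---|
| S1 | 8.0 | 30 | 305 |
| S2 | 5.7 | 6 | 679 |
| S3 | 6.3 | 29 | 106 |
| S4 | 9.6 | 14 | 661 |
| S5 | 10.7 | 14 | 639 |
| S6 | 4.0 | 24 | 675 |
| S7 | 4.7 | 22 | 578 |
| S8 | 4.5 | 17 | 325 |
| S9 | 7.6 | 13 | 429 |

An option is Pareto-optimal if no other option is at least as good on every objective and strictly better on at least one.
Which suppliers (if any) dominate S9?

S2

S2: defect rate 5.7≤7.6, lead time 6≤13, capacity 679≥429 — dominates S9.
Others (S1, S3, S4, S5, S6, S7, S8) are each worse than S9 on at least one objective.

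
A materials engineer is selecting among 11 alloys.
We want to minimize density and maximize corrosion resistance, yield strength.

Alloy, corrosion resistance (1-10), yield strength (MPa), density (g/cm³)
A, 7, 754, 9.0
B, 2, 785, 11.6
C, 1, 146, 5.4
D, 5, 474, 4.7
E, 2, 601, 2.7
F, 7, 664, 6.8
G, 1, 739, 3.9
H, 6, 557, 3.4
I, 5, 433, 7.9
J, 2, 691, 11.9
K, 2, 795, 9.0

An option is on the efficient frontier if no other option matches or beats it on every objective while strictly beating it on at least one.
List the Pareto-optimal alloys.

A: not dominated.
B: dominated by K (corrosion resistance 2≥2, yield strength 795≥785, density 9.0≤11.6).
C: dominated by D (corrosion resistance 5≥1, yield strength 474≥146, density 4.7≤5.4).
D: dominated by H (corrosion resistance 6≥5, yield strength 557≥474, density 3.4≤4.7).
E: not dominated (best density).
F: not dominated.
G: not dominated.
H: not dominated.
I: dominated by D (corrosion resistance 5≥5, yield strength 474≥433, density 4.7≤7.9).
J: dominated by A (corrosion resistance 7≥2, yield strength 754≥691, density 9.0≤11.9).
K: not dominated (best yield strength).

A, E, F, G, H, K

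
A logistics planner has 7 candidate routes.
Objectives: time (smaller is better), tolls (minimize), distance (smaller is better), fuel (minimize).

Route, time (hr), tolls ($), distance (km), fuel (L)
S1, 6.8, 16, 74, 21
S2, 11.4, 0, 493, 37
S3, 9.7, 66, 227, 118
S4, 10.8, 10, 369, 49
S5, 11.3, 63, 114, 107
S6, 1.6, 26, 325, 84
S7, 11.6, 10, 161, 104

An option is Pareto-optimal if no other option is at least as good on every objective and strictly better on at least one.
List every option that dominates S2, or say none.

S1: worse on tolls (16 vs 0).
S3: worse on tolls (66 vs 0).
S4: worse on tolls (10 vs 0).
S5: worse on tolls (63 vs 0).
S6: worse on tolls (26 vs 0).
S7: worse on time (11.6 vs 11.4).
No option dominates S2.

none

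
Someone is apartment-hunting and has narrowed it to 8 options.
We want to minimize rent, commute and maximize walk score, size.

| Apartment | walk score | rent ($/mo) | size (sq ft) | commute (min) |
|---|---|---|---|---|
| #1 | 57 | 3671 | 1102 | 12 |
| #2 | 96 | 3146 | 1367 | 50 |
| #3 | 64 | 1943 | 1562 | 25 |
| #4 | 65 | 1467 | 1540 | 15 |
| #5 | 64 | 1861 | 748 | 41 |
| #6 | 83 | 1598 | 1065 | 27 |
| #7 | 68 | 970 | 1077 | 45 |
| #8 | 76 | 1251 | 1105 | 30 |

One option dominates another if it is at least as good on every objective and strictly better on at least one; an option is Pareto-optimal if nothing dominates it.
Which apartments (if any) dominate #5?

#4, #6, #8

#4: walk score 65≥64, rent 1467≤1861, size 1540≥748, commute 15≤41 — dominates #5.
#6: walk score 83≥64, rent 1598≤1861, size 1065≥748, commute 27≤41 — dominates #5.
#8: walk score 76≥64, rent 1251≤1861, size 1105≥748, commute 30≤41 — dominates #5.
Others (#1, #2, #3, #7) are each worse than #5 on at least one objective.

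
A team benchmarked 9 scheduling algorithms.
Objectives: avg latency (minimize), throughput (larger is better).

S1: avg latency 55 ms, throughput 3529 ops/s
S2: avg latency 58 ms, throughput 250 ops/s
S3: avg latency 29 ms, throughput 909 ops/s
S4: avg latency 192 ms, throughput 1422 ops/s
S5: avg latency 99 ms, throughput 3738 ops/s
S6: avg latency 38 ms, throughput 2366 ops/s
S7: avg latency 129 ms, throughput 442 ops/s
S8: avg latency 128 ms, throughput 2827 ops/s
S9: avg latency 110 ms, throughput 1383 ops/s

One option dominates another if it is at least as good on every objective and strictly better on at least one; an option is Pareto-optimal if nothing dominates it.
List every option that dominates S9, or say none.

S1: avg latency 55≤110, throughput 3529≥1383 — dominates S9.
S5: avg latency 99≤110, throughput 3738≥1383 — dominates S9.
S6: avg latency 38≤110, throughput 2366≥1383 — dominates S9.
Others (S2, S3, S4, S7, S8) are each worse than S9 on at least one objective.

S1, S5, S6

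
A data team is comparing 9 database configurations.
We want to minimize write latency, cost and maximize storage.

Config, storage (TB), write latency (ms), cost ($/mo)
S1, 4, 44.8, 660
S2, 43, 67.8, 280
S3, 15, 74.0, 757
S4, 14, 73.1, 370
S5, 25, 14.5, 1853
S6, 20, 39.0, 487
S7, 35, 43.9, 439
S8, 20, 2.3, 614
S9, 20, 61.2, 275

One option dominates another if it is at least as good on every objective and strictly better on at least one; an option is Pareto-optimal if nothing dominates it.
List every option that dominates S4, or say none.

S2: storage 43≥14, write latency 67.8≤73.1, cost 280≤370 — dominates S4.
S9: storage 20≥14, write latency 61.2≤73.1, cost 275≤370 — dominates S4.
Others (S1, S3, S5, S6, S7, S8) are each worse than S4 on at least one objective.

S2, S9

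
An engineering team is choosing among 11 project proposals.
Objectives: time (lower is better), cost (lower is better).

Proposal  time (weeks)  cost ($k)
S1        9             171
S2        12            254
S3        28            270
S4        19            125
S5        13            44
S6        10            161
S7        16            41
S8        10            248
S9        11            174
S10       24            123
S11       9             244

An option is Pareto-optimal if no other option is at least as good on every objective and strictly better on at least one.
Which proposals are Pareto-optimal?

S1, S5, S6, S7

S1: not dominated.
S2: dominated by S1 (time 9≤12, cost 171≤254).
S3: dominated by S1 (time 9≤28, cost 171≤270).
S4: dominated by S5 (time 13≤19, cost 44≤125).
S5: not dominated.
S6: not dominated.
S7: not dominated (best cost).
S8: dominated by S1 (time 9≤10, cost 171≤248).
S9: dominated by S1 (time 9≤11, cost 171≤174).
S10: dominated by S5 (time 13≤24, cost 44≤123).
S11: dominated by S1 (time 9≤9, cost 171≤244).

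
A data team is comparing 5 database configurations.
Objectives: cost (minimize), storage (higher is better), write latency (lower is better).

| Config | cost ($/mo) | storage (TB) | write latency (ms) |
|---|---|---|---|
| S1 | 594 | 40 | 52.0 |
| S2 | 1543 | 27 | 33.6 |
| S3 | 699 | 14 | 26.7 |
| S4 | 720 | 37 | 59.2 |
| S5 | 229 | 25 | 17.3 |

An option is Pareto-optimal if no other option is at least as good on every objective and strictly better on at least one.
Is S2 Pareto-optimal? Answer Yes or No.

S1: worse on write latency (52.0 vs 33.6).
S3: worse on storage (14 vs 27).
S4: worse on write latency (59.2 vs 33.6).
S5: worse on storage (25 vs 27).
No option is at least as good as S2 on every objective and strictly better on one.

Yes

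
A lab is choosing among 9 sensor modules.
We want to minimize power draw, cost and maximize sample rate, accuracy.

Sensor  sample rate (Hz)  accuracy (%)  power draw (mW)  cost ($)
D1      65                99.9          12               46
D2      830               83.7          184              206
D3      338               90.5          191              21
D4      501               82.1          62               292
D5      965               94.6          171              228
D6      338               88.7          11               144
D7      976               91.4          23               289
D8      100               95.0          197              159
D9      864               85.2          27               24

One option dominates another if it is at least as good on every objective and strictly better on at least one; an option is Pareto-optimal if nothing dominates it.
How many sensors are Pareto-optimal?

D1: not dominated (best accuracy).
D2: dominated by D9 (sample rate 864≥830, accuracy 85.2≥83.7, power draw 27≤184, cost 24≤206).
D3: not dominated (best cost).
D4: dominated by D7 (sample rate 976≥501, accuracy 91.4≥82.1, power draw 23≤62, cost 289≤292).
D5: not dominated.
D6: not dominated (best power draw).
D7: not dominated (best sample rate).
D8: not dominated.
D9: not dominated.
Pareto-optimal: D1, D3, D5, D6, D7, D8, D9 → 7.

7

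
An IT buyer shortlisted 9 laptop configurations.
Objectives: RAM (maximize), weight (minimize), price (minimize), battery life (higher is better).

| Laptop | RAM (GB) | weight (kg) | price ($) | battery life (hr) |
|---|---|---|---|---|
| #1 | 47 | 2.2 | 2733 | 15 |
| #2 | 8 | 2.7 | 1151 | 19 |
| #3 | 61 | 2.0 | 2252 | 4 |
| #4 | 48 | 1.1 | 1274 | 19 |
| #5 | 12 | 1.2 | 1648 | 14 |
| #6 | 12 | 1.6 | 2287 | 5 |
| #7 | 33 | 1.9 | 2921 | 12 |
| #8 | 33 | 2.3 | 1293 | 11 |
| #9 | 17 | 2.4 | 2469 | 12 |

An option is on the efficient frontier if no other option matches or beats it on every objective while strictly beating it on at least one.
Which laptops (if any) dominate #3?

#1: worse on RAM (47 vs 61).
#2: worse on RAM (8 vs 61).
#4: worse on RAM (48 vs 61).
#5: worse on RAM (12 vs 61).
#6: worse on RAM (12 vs 61).
#7: worse on RAM (33 vs 61).
#8: worse on RAM (33 vs 61).
#9: worse on RAM (17 vs 61).
No option dominates #3.

none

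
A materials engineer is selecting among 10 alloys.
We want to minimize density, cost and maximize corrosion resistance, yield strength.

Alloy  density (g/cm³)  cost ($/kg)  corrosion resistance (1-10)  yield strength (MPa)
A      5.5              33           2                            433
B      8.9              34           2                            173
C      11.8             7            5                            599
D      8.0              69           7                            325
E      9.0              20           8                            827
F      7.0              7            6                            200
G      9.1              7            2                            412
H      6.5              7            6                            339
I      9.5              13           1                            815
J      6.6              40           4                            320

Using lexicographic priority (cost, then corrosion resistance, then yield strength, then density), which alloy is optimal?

H

First minimize cost: best is 7, kept {C, F, G, H}.
Then maximize corrosion resistance: best is 6, kept {F, H}.
Then maximize yield strength: best is 339, kept {H}.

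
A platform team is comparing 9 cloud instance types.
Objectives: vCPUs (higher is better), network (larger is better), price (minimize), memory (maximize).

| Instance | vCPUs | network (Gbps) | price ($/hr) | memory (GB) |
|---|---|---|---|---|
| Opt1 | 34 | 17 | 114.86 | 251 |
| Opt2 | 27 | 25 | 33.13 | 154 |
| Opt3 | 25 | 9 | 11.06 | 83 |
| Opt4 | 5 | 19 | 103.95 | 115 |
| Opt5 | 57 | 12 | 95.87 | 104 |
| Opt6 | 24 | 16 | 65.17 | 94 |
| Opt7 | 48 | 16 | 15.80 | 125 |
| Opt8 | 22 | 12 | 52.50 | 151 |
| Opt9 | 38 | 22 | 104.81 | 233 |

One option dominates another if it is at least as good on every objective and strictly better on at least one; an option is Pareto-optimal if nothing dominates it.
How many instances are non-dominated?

6

Opt1: not dominated (best memory).
Opt2: not dominated (best network).
Opt3: not dominated (best price).
Opt4: dominated by Opt2 (vCPUs 27≥5, network 25≥19, price 33.13≤103.95, memory 154≥115).
Opt5: not dominated (best vCPUs).
Opt6: dominated by Opt2 (vCPUs 27≥24, network 25≥16, price 33.13≤65.17, memory 154≥94).
Opt7: not dominated.
Opt8: dominated by Opt2 (vCPUs 27≥22, network 25≥12, price 33.13≤52.50, memory 154≥151).
Opt9: not dominated.
Pareto-optimal: Opt1, Opt2, Opt3, Opt5, Opt7, Opt9 → 6.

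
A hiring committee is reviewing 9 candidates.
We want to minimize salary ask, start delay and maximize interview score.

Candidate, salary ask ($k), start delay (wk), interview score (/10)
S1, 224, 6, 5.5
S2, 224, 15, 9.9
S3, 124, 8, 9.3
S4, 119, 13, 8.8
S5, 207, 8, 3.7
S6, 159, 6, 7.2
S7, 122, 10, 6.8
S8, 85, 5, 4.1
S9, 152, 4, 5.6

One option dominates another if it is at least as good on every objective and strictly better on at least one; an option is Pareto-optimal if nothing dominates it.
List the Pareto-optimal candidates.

S1: dominated by S6 (salary ask 159≤224, start delay 6≤6, interview score 7.2≥5.5).
S2: not dominated (best interview score).
S3: not dominated.
S4: not dominated.
S5: dominated by S3 (salary ask 124≤207, start delay 8≤8, interview score 9.3≥3.7).
S6: not dominated.
S7: not dominated.
S8: not dominated (best salary ask).
S9: not dominated (best start delay).

S2, S3, S4, S6, S7, S8, S9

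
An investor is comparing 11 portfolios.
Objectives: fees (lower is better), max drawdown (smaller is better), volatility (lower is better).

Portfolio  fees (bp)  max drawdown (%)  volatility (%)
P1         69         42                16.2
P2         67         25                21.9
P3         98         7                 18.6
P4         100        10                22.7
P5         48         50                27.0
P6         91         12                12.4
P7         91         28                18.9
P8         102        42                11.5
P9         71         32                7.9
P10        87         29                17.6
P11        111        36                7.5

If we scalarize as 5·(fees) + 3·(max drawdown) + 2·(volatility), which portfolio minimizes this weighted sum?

P5

P1: 5·69 + 3·42 + 2·16.2 = 503.4
P2: 5·67 + 3·25 + 2·21.9 = 453.8
P3: 5·98 + 3·7 + 2·18.6 = 548.2
P4: 5·100 + 3·10 + 2·22.7 = 575.4
P5: 5·48 + 3·50 + 2·27.0 = 444.0
P6: 5·91 + 3·12 + 2·12.4 = 515.8
P7: 5·91 + 3·28 + 2·18.9 = 576.8
P8: 5·102 + 3·42 + 2·11.5 = 659.0
P9: 5·71 + 3·32 + 2·7.9 = 466.8
P10: 5·87 + 3·29 + 2·17.6 = 557.2
P11: 5·111 + 3·36 + 2·7.5 = 678.0
Lowest: P5 at 444.0.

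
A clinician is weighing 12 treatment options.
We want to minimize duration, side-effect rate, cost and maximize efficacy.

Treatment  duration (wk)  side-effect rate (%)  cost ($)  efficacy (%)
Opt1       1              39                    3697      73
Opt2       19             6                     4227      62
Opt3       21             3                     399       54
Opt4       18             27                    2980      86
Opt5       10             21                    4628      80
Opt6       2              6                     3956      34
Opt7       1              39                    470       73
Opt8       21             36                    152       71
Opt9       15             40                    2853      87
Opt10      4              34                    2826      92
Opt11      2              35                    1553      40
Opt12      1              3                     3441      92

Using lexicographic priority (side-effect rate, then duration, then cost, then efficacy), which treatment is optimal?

First minimize side-effect rate: best is 3, kept {Opt3, Opt12}.
Then minimize duration: best is 1, kept {Opt12}.

Opt12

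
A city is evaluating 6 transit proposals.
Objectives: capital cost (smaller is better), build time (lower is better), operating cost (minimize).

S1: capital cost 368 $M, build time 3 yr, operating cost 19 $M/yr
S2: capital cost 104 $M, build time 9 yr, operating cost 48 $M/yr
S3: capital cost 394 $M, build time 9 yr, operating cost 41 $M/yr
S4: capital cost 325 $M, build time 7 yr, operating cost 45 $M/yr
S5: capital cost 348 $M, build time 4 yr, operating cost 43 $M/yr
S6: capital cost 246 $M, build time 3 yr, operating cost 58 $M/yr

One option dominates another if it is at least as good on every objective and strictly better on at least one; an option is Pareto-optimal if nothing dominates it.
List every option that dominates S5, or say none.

S1: worse on capital cost (368 vs 348).
S2: worse on build time (9 vs 4).
S3: worse on capital cost (394 vs 348).
S4: worse on build time (7 vs 4).
S6: worse on operating cost (58 vs 43).
No option dominates S5.

none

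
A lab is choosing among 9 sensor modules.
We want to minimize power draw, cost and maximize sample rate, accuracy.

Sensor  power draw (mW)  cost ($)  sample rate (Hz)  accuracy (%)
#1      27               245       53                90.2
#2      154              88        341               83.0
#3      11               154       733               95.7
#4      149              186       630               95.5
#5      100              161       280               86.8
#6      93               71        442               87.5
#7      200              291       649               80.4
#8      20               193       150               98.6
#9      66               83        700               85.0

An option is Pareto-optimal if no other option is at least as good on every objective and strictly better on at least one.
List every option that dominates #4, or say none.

#3: power draw 11≤149, cost 154≤186, sample rate 733≥630, accuracy 95.7≥95.5 — dominates #4.
Others (#1, #2, #5, #6, #7, #8, #9) are each worse than #4 on at least one objective.

#3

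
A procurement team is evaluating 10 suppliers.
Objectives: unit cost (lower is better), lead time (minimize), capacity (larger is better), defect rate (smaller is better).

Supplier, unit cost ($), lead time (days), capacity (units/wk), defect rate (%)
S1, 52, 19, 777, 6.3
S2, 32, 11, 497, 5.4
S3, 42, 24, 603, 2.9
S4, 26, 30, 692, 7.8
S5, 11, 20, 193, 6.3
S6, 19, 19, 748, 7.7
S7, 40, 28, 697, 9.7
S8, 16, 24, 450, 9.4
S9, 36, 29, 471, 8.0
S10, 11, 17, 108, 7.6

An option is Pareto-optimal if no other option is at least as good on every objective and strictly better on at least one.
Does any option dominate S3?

S1: worse on unit cost (52 vs 42).
S2: worse on capacity (497 vs 603).
S4: worse on lead time (30 vs 24).
S5: worse on capacity (193 vs 603).
S6: worse on defect rate (7.7 vs 2.9).
S7: worse on lead time (28 vs 24).
S8: worse on capacity (450 vs 603).
S9: worse on lead time (29 vs 24).
S10: worse on capacity (108 vs 603).
No option is at least as good as S3 on every objective and strictly better on one.

No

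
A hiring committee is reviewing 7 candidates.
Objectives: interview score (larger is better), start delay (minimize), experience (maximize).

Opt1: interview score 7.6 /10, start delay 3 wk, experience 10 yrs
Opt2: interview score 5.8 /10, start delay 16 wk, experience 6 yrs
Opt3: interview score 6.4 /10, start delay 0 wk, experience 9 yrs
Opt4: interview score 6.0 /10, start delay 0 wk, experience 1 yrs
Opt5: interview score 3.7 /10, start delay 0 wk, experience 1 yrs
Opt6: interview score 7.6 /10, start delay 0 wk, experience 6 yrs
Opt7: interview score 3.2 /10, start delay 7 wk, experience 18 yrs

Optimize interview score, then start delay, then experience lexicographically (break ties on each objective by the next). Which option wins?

First maximize interview score: best is 7.6, kept {Opt1, Opt6}.
Then minimize start delay: best is 0, kept {Opt6}.

Opt6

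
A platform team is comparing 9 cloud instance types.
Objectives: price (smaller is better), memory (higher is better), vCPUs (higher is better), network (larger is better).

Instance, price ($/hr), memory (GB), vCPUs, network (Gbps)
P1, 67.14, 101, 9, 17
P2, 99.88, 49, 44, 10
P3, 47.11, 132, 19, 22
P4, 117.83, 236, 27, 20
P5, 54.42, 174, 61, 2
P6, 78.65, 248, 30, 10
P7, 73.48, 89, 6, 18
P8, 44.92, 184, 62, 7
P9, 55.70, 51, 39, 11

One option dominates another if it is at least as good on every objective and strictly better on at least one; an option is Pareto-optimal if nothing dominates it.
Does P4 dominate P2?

P4 vs P2: P4 is worse on price (117.83 vs 99.88), so it does not dominate P2.

No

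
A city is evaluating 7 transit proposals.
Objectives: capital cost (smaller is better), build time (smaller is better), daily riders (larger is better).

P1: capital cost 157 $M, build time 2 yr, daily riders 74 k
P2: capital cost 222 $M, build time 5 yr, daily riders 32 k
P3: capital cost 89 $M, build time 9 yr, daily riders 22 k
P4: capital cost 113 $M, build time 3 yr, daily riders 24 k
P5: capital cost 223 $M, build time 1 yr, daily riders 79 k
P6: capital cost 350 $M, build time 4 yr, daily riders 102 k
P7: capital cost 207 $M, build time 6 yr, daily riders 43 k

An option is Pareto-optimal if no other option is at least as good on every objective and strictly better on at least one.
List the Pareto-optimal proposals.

P1, P3, P4, P5, P6

P1: not dominated.
P2: dominated by P1 (capital cost 157≤222, build time 2≤5, daily riders 74≥32).
P3: not dominated (best capital cost).
P4: not dominated.
P5: not dominated (best build time).
P6: not dominated (best daily riders).
P7: dominated by P1 (capital cost 157≤207, build time 2≤6, daily riders 74≥43).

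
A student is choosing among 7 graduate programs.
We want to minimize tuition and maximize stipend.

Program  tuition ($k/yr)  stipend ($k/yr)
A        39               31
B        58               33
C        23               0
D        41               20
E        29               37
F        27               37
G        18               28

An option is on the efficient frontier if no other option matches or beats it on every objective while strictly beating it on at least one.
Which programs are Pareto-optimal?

F, G

A: dominated by E (tuition 29≤39, stipend 37≥31).
B: dominated by E (tuition 29≤58, stipend 37≥33).
C: dominated by G (tuition 18≤23, stipend 28≥0).
D: dominated by A (tuition 39≤41, stipend 31≥20).
E: dominated by F (tuition 27≤29, stipend 37≥37).
F: not dominated.
G: not dominated (best tuition).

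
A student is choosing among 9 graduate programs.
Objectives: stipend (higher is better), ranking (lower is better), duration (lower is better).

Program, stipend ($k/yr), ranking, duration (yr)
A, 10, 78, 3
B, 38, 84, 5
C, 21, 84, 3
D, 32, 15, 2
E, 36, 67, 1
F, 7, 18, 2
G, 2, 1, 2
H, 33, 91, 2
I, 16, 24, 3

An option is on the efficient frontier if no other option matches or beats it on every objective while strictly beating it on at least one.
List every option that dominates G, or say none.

none

A: worse on ranking (78 vs 1).
B: worse on ranking (84 vs 1).
C: worse on ranking (84 vs 1).
D: worse on ranking (15 vs 1).
E: worse on ranking (67 vs 1).
F: worse on ranking (18 vs 1).
H: worse on ranking (91 vs 1).
I: worse on ranking (24 vs 1).
No option dominates G.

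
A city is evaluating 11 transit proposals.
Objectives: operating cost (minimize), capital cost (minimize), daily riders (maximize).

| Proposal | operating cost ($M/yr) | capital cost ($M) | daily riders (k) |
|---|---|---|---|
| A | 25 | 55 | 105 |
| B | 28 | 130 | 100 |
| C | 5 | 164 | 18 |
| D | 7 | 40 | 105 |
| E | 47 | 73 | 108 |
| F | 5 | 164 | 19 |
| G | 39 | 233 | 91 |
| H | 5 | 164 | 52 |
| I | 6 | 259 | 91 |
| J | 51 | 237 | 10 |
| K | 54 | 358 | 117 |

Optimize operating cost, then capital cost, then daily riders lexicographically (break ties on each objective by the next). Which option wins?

First minimize operating cost: best is 5, kept {C, F, H}.
Then minimize capital cost: best is 164, kept {C, F, H}.
Then maximize daily riders: best is 52, kept {H}.

H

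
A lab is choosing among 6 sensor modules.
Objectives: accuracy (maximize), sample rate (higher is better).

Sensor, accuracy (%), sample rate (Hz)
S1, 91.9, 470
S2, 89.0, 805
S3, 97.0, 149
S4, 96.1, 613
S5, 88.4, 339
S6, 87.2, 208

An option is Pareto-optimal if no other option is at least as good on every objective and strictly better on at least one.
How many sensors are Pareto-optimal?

3

S1: dominated by S4 (accuracy 96.1≥91.9, sample rate 613≥470).
S2: not dominated (best sample rate).
S3: not dominated (best accuracy).
S4: not dominated.
S5: dominated by S1 (accuracy 91.9≥88.4, sample rate 470≥339).
S6: dominated by S1 (accuracy 91.9≥87.2, sample rate 470≥208).
Pareto-optimal: S2, S3, S4 → 3.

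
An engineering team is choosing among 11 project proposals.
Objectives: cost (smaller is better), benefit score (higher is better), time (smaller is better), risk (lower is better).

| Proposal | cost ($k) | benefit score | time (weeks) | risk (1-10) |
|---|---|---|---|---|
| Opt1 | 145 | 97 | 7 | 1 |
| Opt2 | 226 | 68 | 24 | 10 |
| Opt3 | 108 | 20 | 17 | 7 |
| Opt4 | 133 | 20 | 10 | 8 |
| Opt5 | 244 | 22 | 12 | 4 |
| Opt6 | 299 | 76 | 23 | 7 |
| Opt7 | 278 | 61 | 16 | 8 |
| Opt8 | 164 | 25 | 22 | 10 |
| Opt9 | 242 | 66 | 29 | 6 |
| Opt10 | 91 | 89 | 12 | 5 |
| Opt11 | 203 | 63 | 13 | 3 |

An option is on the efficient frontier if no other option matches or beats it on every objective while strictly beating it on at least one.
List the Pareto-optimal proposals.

Opt1: not dominated (best benefit score).
Opt2: dominated by Opt1 (cost 145≤226, benefit score 97≥68, time 7≤24, risk 1≤10).
Opt3: dominated by Opt10 (cost 91≤108, benefit score 89≥20, time 12≤17, risk 5≤7).
Opt4: not dominated.
Opt5: dominated by Opt1 (cost 145≤244, benefit score 97≥22, time 7≤12, risk 1≤4).
Opt6: dominated by Opt1 (cost 145≤299, benefit score 97≥76, time 7≤23, risk 1≤7).
Opt7: dominated by Opt1 (cost 145≤278, benefit score 97≥61, time 7≤16, risk 1≤8).
Opt8: dominated by Opt1 (cost 145≤164, benefit score 97≥25, time 7≤22, risk 1≤10).
Opt9: dominated by Opt1 (cost 145≤242, benefit score 97≥66, time 7≤29, risk 1≤6).
Opt10: not dominated (best cost).
Opt11: dominated by Opt1 (cost 145≤203, benefit score 97≥63, time 7≤13, risk 1≤3).

Opt1, Opt4, Opt10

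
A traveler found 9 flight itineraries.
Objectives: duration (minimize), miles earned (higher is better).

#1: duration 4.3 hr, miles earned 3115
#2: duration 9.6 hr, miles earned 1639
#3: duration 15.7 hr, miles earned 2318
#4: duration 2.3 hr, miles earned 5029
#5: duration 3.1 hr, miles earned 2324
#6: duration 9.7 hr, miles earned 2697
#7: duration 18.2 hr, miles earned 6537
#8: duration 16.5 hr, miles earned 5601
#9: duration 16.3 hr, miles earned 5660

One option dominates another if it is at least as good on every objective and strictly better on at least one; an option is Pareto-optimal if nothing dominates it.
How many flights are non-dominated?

#1: dominated by #4 (duration 2.3≤4.3, miles earned 5029≥3115).
#2: dominated by #1 (duration 4.3≤9.6, miles earned 3115≥1639).
#3: dominated by #1 (duration 4.3≤15.7, miles earned 3115≥2318).
#4: not dominated (best duration).
#5: dominated by #4 (duration 2.3≤3.1, miles earned 5029≥2324).
#6: dominated by #1 (duration 4.3≤9.7, miles earned 3115≥2697).
#7: not dominated (best miles earned).
#8: dominated by #9 (duration 16.3≤16.5, miles earned 5660≥5601).
#9: not dominated.
Pareto-optimal: #4, #7, #9 → 3.

3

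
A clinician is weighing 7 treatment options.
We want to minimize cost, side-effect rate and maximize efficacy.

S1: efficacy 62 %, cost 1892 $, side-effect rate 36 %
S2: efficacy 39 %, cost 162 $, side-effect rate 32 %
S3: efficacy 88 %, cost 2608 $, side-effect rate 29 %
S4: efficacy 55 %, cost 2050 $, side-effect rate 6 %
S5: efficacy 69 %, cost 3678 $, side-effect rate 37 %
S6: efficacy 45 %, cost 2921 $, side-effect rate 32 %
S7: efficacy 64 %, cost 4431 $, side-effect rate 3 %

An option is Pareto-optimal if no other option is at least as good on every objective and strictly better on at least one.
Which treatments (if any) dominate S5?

S3: efficacy 88≥69, cost 2608≤3678, side-effect rate 29≤37 — dominates S5.
Others (S1, S2, S4, S6, S7) are each worse than S5 on at least one objective.

S3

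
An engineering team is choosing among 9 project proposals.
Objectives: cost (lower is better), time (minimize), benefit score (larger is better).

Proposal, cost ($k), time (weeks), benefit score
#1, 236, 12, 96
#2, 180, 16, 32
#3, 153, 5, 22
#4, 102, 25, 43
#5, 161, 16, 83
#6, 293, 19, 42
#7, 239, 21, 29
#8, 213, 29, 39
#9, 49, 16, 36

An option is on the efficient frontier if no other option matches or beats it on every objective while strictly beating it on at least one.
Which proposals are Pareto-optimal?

#1: not dominated (best benefit score).
#2: dominated by #5 (cost 161≤180, time 16≤16, benefit score 83≥32).
#3: not dominated (best time).
#4: not dominated.
#5: not dominated.
#6: dominated by #1 (cost 236≤293, time 12≤19, benefit score 96≥42).
#7: dominated by #1 (cost 236≤239, time 12≤21, benefit score 96≥29).
#8: dominated by #4 (cost 102≤213, time 25≤29, benefit score 43≥39).
#9: not dominated (best cost).

#1, #3, #4, #5, #9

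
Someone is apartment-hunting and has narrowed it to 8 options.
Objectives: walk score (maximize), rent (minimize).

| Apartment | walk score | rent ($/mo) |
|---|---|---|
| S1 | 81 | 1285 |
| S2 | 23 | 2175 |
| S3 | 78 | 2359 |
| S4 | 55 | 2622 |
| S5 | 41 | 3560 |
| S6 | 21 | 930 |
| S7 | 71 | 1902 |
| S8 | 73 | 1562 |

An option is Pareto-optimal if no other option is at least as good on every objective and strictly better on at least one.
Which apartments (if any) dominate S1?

S2: worse on walk score (23 vs 81).
S3: worse on walk score (78 vs 81).
S4: worse on walk score (55 vs 81).
S5: worse on walk score (41 vs 81).
S6: worse on walk score (21 vs 81).
S7: worse on walk score (71 vs 81).
S8: worse on walk score (73 vs 81).
No option dominates S1.

none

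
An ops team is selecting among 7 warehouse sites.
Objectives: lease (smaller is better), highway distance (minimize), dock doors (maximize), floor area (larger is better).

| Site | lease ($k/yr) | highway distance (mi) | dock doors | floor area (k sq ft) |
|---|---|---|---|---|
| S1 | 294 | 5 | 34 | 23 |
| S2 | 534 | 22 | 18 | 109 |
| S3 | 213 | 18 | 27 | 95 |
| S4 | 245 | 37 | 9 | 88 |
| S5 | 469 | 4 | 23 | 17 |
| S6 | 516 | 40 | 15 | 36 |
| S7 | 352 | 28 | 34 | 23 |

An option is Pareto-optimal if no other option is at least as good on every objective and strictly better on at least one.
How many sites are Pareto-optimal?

S1: not dominated.
S2: not dominated (best floor area).
S3: not dominated (best lease).
S4: dominated by S3 (lease 213≤245, highway distance 18≤37, dock doors 27≥9, floor area 95≥88).
S5: not dominated (best highway distance).
S6: dominated by S3 (lease 213≤516, highway distance 18≤40, dock doors 27≥15, floor area 95≥36).
S7: dominated by S1 (lease 294≤352, highway distance 5≤28, dock doors 34≥34, floor area 23≥23).
Pareto-optimal: S1, S2, S3, S5 → 4.

4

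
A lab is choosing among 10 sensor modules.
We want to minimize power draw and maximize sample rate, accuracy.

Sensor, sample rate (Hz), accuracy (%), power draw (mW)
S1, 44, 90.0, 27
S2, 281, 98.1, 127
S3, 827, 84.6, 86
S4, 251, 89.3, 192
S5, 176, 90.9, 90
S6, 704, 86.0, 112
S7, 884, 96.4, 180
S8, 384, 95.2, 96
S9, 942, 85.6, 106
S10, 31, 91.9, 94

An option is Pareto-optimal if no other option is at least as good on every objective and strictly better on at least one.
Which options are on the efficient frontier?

S1, S2, S3, S5, S6, S7, S8, S9, S10

S1: not dominated (best power draw).
S2: not dominated (best accuracy).
S3: not dominated.
S4: dominated by S2 (sample rate 281≥251, accuracy 98.1≥89.3, power draw 127≤192).
S5: not dominated.
S6: not dominated.
S7: not dominated.
S8: not dominated.
S9: not dominated (best sample rate).
S10: not dominated.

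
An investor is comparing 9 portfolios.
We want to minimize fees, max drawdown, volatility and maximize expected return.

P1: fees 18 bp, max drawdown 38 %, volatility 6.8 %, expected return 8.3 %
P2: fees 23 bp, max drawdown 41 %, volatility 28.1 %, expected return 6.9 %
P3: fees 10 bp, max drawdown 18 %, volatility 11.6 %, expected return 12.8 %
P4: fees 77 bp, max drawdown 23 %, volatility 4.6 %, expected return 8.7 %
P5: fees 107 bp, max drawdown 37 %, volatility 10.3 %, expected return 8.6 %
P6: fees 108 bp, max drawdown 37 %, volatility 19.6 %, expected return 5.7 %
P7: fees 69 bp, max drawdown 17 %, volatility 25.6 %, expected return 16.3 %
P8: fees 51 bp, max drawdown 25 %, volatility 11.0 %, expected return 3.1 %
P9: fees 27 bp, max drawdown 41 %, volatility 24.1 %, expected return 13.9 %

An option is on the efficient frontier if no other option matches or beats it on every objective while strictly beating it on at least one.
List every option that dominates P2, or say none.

P1: fees 18≤23, max drawdown 38≤41, volatility 6.8≤28.1, expected return 8.3≥6.9 — dominates P2.
P3: fees 10≤23, max drawdown 18≤41, volatility 11.6≤28.1, expected return 12.8≥6.9 — dominates P2.
Others (P4, P5, P6, P7, P8, P9) are each worse than P2 on at least one objective.

P1, P3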